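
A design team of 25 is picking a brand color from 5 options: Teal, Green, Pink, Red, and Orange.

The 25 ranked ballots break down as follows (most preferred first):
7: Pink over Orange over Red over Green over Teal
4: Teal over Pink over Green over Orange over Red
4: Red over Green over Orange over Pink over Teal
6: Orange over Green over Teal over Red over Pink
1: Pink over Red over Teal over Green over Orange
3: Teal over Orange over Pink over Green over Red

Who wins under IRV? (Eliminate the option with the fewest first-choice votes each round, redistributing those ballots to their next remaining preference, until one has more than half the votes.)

Round 1: Teal 7, Green 0, Pink 8, Red 4, Orange 6. Green eliminated.
Round 2: Teal 7, Pink 8, Red 4, Orange 6. Red eliminated.
Round 3: Teal 7, Pink 8, Orange 10. Teal eliminated.
Round 4: Pink 12, Orange 13. Orange has a majority (≥13).

Orange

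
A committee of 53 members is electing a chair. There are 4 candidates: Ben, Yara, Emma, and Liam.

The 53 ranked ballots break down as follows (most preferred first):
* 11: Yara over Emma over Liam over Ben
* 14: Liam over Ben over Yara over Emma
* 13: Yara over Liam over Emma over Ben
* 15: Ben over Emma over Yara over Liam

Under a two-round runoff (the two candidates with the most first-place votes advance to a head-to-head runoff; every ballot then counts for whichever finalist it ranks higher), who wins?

Round 1 first-place votes: Ben 15, Yara 24, Emma 0, Liam 14. Yara and Ben advance.
Runoff: Yara is ranked above Ben on 24 ballots, Ben above Yara on 29.

Ben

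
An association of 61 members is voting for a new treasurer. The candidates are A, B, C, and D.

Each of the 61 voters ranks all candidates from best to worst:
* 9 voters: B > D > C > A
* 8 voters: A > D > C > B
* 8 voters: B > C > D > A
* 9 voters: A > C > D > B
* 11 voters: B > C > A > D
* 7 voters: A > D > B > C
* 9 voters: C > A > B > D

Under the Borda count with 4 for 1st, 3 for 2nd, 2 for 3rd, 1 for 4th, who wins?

A: 9×1 + 8×4 + 8×1 + 9×4 + 11×2 + 7×4 + 9×3 = 162
B: 9×4 + 8×1 + 8×4 + 9×1 + 11×4 + 7×2 + 9×2 = 161
C: 9×2 + 8×2 + 8×3 + 9×3 + 11×3 + 7×1 + 9×4 = 161
D: 9×3 + 8×3 + 8×2 + 9×2 + 11×1 + 7×3 + 9×1 = 126

A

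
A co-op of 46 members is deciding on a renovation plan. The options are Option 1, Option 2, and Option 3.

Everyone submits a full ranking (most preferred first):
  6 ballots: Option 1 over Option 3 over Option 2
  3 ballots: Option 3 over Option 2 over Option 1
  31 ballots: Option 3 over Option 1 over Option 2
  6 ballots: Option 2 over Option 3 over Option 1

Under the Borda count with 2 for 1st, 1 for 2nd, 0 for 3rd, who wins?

Option 1: 6×2 + 3×0 + 31×1 + 6×0 = 43
Option 2: 6×0 + 3×1 + 31×0 + 6×2 = 15
Option 3: 6×1 + 3×2 + 31×2 + 6×1 = 80

Option 3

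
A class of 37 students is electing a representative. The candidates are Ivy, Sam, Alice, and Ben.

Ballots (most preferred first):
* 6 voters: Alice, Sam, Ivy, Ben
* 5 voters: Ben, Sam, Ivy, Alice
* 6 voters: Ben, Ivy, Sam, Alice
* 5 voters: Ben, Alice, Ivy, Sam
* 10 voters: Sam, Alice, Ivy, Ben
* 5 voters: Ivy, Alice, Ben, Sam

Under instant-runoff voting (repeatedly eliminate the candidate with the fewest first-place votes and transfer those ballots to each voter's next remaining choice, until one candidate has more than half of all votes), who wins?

Alice

Round 1: Ivy 5, Sam 10, Alice 6, Ben 16. Ivy eliminated.
Round 2: Sam 10, Alice 11, Ben 16. Sam eliminated.
Round 3: Alice 21, Ben 16. Alice has a majority (≥19).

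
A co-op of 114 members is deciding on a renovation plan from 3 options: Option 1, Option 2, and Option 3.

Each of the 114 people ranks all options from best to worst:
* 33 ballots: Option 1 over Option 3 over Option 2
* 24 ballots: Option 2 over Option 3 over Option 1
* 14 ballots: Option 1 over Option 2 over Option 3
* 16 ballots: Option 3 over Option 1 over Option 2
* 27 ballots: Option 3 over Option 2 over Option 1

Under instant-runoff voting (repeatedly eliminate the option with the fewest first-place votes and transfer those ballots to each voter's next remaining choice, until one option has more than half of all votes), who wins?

Option 3

Round 1: Option 1 47, Option 2 24, Option 3 43. Option 2 eliminated.
Round 2: Option 1 47, Option 3 67. Option 3 has a majority (≥58).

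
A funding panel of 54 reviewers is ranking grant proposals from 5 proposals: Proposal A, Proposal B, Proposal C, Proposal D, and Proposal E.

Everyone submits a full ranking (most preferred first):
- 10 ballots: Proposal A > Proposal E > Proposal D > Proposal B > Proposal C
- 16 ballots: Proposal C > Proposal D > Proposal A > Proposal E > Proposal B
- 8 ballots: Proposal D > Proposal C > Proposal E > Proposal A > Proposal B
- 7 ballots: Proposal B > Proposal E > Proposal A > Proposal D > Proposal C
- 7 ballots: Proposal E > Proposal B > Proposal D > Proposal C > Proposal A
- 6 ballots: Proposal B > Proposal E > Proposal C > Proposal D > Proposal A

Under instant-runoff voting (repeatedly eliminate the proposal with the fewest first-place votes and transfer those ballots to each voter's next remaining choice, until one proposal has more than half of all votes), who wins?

Proposal B

Round 1: Proposal A 10, Proposal B 13, Proposal C 16, Proposal D 8, Proposal E 7. Proposal E eliminated.
Round 2: Proposal A 10, Proposal B 20, Proposal C 16, Proposal D 8. Proposal D eliminated.
Round 3: Proposal A 10, Proposal B 20, Proposal C 24. Proposal A eliminated.
Round 4: Proposal B 30, Proposal C 24. Proposal B has a majority (≥28).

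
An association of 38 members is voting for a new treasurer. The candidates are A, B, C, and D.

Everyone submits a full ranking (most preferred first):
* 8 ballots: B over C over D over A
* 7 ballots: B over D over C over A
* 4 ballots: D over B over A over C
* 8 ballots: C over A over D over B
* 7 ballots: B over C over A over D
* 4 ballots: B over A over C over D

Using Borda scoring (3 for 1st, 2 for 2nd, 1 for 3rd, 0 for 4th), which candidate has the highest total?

B

A: 8×0 + 7×0 + 4×1 + 8×2 + 7×1 + 4×2 = 35
B: 8×3 + 7×3 + 4×2 + 8×0 + 7×3 + 4×3 = 86
C: 8×2 + 7×1 + 4×0 + 8×3 + 7×2 + 4×1 = 65
D: 8×1 + 7×2 + 4×3 + 8×1 + 7×0 + 4×0 = 42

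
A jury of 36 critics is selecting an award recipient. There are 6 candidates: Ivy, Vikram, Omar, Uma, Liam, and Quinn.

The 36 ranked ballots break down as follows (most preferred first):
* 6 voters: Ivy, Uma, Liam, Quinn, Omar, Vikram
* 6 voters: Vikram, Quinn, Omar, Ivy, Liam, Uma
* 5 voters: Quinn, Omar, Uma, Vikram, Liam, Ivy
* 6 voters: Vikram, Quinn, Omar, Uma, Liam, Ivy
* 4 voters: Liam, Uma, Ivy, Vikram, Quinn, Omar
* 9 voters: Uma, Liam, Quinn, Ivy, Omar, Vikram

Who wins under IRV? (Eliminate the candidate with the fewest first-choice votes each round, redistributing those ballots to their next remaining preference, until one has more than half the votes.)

Round 1: Ivy 6, Vikram 12, Omar 0, Uma 9, Liam 4, Quinn 5. Omar eliminated.
Round 2: Ivy 6, Vikram 12, Uma 9, Liam 4, Quinn 5. Liam eliminated.
Round 3: Ivy 6, Vikram 12, Uma 13, Quinn 5. Quinn eliminated.
Round 4: Ivy 6, Vikram 12, Uma 18. Ivy eliminated.
Round 5: Vikram 12, Uma 24. Uma has a majority (≥19).

Uma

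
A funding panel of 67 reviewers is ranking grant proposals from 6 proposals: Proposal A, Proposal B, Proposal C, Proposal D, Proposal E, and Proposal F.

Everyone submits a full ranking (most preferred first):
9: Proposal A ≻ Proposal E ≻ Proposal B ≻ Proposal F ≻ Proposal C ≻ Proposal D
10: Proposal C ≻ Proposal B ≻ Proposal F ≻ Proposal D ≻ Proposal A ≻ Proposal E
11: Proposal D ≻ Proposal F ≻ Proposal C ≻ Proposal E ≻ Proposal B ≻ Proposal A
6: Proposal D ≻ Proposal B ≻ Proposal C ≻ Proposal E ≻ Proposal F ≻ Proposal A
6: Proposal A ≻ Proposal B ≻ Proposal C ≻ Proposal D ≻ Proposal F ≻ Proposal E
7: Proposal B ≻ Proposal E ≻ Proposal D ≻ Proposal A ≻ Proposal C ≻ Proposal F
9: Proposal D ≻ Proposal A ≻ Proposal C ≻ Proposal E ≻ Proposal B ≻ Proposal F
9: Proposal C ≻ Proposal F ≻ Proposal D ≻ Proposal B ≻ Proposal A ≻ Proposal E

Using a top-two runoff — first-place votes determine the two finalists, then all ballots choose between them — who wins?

Proposal C

Round 1 first-place votes: Proposal A 15, Proposal B 7, Proposal C 19, Proposal D 26, Proposal E 0, Proposal F 0. Proposal D and Proposal C advance.
Runoff: Proposal D is ranked above Proposal C on 33 ballots, Proposal C above Proposal D on 34.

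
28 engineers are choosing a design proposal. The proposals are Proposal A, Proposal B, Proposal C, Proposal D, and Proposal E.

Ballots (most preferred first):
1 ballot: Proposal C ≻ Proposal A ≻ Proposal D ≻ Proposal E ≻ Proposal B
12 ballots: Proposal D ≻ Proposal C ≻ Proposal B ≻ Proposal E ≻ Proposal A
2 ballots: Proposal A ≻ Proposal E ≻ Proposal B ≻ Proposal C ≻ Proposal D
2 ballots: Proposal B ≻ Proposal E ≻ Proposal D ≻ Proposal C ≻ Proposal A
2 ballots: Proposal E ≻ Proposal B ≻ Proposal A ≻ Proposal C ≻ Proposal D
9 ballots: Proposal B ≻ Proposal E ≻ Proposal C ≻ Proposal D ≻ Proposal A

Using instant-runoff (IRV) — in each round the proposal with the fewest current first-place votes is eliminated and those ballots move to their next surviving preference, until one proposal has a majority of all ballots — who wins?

Round 1: Proposal A 2, Proposal B 11, Proposal C 1, Proposal D 12, Proposal E 2. Proposal C eliminated.
Round 2: Proposal A 3, Proposal B 11, Proposal D 12, Proposal E 2. Proposal E eliminated.
Round 3: Proposal A 3, Proposal B 13, Proposal D 12. Proposal A eliminated.
Round 4: Proposal B 15, Proposal D 13. Proposal B has a majority (≥15).

Proposal B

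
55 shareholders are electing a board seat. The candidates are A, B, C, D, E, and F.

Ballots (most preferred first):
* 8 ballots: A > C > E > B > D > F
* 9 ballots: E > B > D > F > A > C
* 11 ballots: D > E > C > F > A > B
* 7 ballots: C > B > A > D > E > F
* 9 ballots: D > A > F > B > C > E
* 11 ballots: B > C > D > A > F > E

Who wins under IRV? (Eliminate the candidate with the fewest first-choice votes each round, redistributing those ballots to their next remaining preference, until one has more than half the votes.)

B

Round 1: A 8, B 11, C 7, D 20, E 9, F 0. F eliminated.
Round 2: A 8, B 11, C 7, D 20, E 9. C eliminated.
Round 3: A 8, B 18, D 20, E 9. A eliminated.
Round 4: B 18, D 20, E 17. E eliminated.
Round 5: B 35, D 20. B has a majority (≥28).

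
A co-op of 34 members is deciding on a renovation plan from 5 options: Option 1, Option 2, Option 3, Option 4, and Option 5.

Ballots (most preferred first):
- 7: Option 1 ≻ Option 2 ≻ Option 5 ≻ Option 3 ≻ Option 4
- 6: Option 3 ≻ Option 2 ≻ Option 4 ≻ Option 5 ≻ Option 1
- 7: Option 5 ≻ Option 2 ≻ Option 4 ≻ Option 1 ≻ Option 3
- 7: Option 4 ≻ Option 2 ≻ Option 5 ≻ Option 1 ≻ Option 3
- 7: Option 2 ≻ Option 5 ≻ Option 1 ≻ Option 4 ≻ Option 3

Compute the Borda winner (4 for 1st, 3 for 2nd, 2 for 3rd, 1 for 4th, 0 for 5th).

Option 1: 7×4 + 6×0 + 7×1 + 7×1 + 7×2 = 56
Option 2: 7×3 + 6×3 + 7×3 + 7×3 + 7×4 = 109
Option 3: 7×1 + 6×4 + 7×0 + 7×0 + 7×0 = 31
Option 4: 7×0 + 6×2 + 7×2 + 7×4 + 7×1 = 61
Option 5: 7×2 + 6×1 + 7×4 + 7×2 + 7×3 = 83

Option 2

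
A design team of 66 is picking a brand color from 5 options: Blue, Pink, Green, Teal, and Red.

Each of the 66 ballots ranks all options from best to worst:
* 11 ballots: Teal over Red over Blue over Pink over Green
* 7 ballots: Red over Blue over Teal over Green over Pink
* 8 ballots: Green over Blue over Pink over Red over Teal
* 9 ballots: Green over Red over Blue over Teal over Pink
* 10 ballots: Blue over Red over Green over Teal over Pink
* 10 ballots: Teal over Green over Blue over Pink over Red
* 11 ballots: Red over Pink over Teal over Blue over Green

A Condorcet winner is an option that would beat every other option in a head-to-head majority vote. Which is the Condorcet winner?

Red vs Blue: 38–28
Red vs Pink: 48–18
Red vs Green: 39–27
Red vs Teal: 45–21
Red beats every other option.

Red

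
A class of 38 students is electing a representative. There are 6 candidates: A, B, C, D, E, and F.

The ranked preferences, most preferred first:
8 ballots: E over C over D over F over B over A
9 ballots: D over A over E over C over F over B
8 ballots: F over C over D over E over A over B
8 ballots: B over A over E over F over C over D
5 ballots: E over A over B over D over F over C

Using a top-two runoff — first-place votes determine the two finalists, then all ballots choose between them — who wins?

Round 1 first-place votes: A 0, B 8, C 0, D 9, E 13, F 8. E and D advance.
Runoff: E is ranked above D on 21 ballots, D above E on 17.

E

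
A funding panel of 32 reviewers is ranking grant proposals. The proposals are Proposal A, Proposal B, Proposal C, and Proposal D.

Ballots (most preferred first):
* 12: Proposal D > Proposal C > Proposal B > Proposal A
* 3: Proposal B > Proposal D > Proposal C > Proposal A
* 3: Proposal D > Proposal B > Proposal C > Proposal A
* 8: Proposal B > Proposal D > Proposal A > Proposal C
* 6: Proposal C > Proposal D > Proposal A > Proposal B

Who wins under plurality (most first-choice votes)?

Proposal D

First-place votes: Proposal A 0, Proposal B 11, Proposal C 6, Proposal D 15.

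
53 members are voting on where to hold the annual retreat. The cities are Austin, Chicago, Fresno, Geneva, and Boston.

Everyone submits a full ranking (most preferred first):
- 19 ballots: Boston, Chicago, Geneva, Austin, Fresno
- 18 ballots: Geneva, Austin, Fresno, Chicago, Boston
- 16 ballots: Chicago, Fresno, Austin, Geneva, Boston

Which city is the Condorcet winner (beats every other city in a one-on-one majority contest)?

Chicago

Chicago vs Austin: 35–18
Chicago vs Fresno: 35–18
Chicago vs Geneva: 35–18
Chicago vs Boston: 34–19
Chicago beats every other city.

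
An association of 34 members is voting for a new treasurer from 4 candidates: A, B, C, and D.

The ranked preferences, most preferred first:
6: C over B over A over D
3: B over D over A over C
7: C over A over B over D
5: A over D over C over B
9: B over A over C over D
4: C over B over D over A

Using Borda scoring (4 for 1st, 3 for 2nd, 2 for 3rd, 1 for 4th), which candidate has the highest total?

C

A: 6×2 + 3×2 + 7×3 + 5×4 + 9×3 + 4×1 = 90
B: 6×3 + 3×4 + 7×2 + 5×1 + 9×4 + 4×3 = 97
C: 6×4 + 3×1 + 7×4 + 5×2 + 9×2 + 4×4 = 99
D: 6×1 + 3×3 + 7×1 + 5×3 + 9×1 + 4×2 = 54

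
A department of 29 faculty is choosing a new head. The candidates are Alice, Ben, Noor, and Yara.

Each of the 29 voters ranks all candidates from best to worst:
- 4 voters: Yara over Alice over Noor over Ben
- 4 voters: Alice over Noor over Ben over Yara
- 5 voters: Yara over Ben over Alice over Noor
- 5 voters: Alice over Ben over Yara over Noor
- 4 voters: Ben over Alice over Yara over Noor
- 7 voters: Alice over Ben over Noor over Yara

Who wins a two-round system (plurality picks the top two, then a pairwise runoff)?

Alice

Round 1 first-place votes: Alice 16, Ben 4, Noor 0, Yara 9. Alice and Yara advance.
Runoff: Alice is ranked above Yara on 20 ballots, Yara above Alice on 9.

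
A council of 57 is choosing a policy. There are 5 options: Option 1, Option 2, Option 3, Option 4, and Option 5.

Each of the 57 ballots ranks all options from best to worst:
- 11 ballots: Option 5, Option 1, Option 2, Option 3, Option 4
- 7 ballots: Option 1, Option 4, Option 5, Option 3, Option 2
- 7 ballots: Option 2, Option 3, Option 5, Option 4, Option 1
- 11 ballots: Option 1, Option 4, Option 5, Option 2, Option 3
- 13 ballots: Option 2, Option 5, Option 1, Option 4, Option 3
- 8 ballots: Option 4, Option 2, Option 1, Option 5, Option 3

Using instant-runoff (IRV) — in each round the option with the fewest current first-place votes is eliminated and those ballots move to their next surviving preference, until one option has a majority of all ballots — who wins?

Option 1

Round 1: Option 1 18, Option 2 20, Option 3 0, Option 4 8, Option 5 11. Option 3 eliminated.
Round 2: Option 1 18, Option 2 20, Option 4 8, Option 5 11. Option 4 eliminated.
Round 3: Option 1 18, Option 2 28, Option 5 11. Option 5 eliminated.
Round 4: Option 1 29, Option 2 28. Option 1 has a majority (≥29).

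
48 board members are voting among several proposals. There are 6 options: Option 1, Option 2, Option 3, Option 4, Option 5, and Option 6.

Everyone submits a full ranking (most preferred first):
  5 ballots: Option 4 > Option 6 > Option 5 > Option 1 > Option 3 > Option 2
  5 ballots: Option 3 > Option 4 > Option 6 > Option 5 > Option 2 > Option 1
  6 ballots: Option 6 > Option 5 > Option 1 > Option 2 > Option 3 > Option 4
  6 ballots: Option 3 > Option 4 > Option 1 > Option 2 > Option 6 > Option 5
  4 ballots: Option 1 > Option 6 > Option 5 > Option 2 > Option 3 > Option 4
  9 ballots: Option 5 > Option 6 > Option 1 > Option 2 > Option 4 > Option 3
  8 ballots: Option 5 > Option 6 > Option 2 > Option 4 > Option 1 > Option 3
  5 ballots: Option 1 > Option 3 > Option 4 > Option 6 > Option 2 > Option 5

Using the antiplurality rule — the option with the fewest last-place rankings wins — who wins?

Option 6

Last-place votes: Option 1 5, Option 2 5, Option 3 17, Option 4 10, Option 5 11, Option 6 0.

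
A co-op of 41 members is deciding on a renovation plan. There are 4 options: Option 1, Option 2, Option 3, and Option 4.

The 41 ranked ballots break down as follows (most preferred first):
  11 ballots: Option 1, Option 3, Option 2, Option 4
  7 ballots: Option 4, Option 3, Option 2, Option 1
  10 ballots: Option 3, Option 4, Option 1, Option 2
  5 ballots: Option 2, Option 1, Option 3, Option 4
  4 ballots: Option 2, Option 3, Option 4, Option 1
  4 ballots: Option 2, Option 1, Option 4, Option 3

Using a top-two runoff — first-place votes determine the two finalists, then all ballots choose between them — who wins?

Round 1 first-place votes: Option 1 11, Option 2 13, Option 3 10, Option 4 7. Option 2 and Option 1 advance.
Runoff: Option 2 is ranked above Option 1 on 20 ballots, Option 1 above Option 2 on 21.

Option 1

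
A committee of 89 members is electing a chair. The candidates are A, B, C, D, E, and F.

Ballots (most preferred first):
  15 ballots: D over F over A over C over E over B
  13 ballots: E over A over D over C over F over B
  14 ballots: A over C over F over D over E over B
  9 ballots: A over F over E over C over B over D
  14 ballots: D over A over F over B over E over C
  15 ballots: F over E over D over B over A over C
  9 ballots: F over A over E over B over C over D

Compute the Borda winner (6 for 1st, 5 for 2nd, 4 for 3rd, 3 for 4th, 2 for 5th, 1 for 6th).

A: 15×4 + 13×5 + 14×6 + 9×6 + 14×5 + 15×2 + 9×5 = 408
B: 15×1 + 13×1 + 14×1 + 9×2 + 14×3 + 15×3 + 9×3 = 174
C: 15×3 + 13×3 + 14×5 + 9×3 + 14×1 + 15×1 + 9×2 = 228
D: 15×6 + 13×4 + 14×3 + 9×1 + 14×6 + 15×4 + 9×1 = 346
E: 15×2 + 13×6 + 14×2 + 9×4 + 14×2 + 15×5 + 9×4 = 311
F: 15×5 + 13×2 + 14×4 + 9×5 + 14×4 + 15×6 + 9×6 = 402

A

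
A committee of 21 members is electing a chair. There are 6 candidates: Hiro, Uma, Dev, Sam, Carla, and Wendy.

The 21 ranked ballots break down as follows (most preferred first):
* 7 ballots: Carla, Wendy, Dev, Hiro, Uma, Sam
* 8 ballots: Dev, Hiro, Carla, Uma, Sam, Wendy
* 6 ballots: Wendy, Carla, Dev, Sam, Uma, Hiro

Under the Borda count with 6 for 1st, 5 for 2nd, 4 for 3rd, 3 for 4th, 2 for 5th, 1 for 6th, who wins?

Hiro: 7×3 + 8×5 + 6×1 = 67
Uma: 7×2 + 8×3 + 6×2 = 50
Dev: 7×4 + 8×6 + 6×4 = 100
Sam: 7×1 + 8×2 + 6×3 = 41
Carla: 7×6 + 8×4 + 6×5 = 104
Wendy: 7×5 + 8×1 + 6×6 = 79

Carla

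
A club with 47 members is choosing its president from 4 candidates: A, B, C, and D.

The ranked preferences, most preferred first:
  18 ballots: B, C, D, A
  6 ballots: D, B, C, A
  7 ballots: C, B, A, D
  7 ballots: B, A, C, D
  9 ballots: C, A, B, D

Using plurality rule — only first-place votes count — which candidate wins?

First-place votes: A 0, B 25, C 16, D 6.

B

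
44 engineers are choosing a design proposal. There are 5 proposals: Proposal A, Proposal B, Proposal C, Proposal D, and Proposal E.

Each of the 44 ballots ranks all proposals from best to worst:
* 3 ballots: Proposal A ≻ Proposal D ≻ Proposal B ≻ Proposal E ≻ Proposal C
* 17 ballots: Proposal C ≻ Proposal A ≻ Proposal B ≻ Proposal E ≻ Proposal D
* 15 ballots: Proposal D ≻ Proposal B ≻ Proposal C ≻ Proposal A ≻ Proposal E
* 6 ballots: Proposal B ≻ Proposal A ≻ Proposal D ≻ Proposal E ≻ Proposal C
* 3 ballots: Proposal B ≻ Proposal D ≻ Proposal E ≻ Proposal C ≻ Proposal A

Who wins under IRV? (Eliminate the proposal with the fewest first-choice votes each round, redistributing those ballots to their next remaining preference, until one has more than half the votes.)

Round 1: Proposal A 3, Proposal B 9, Proposal C 17, Proposal D 15, Proposal E 0. Proposal E eliminated.
Round 2: Proposal A 3, Proposal B 9, Proposal C 17, Proposal D 15. Proposal A eliminated.
Round 3: Proposal B 9, Proposal C 17, Proposal D 18. Proposal B eliminated.
Round 4: Proposal C 17, Proposal D 27. Proposal D has a majority (≥23).

Proposal D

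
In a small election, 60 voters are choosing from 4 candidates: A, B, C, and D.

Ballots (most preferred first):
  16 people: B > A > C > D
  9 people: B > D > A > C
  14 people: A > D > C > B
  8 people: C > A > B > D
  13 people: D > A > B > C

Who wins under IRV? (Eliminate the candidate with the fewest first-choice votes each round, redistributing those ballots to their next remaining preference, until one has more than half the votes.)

A

Round 1: A 14, B 25, C 8, D 13. C eliminated.
Round 2: A 22, B 25, D 13. D eliminated.
Round 3: A 35, B 25. A has a majority (≥31).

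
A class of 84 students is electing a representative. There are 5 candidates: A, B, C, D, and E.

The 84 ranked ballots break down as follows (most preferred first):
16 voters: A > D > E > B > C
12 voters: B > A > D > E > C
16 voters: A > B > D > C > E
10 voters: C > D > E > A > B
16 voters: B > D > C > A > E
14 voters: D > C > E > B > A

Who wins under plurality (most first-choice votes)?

A

First-place votes: A 32, B 28, C 10, D 14, E 0.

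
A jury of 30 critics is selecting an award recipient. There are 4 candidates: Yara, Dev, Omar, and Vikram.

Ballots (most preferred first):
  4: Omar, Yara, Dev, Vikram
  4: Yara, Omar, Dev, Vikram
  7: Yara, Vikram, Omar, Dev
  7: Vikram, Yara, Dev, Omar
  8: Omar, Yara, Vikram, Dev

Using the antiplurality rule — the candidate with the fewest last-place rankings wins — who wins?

Last-place votes: Yara 0, Dev 15, Omar 7, Vikram 8.

Yara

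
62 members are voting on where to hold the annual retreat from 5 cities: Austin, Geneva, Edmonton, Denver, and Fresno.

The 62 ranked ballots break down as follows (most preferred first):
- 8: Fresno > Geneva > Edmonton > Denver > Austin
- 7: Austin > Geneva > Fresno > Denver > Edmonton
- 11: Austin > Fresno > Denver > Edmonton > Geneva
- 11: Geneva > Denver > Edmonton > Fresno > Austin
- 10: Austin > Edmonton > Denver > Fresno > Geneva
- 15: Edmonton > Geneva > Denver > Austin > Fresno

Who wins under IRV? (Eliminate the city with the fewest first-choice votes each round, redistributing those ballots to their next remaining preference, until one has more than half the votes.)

Round 1: Austin 28, Geneva 11, Edmonton 15, Denver 0, Fresno 8. Denver eliminated.
Round 2: Austin 28, Geneva 11, Edmonton 15, Fresno 8. Fresno eliminated.
Round 3: Austin 28, Geneva 19, Edmonton 15. Edmonton eliminated.
Round 4: Austin 28, Geneva 34. Geneva has a majority (≥32).

Geneva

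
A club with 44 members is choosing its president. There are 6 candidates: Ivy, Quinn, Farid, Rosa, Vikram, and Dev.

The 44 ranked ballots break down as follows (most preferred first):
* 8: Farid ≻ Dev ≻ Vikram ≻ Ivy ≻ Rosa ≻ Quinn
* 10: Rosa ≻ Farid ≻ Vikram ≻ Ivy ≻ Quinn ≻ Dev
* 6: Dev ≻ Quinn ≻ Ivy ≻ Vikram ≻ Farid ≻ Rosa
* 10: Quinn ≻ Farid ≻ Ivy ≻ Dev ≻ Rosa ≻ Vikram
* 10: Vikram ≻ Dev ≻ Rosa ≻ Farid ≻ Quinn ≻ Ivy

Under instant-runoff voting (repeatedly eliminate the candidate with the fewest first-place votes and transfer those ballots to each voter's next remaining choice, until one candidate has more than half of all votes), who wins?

Round 1: Ivy 0, Quinn 10, Farid 8, Rosa 10, Vikram 10, Dev 6. Ivy eliminated.
Round 2: Quinn 10, Farid 8, Rosa 10, Vikram 10, Dev 6. Dev eliminated.
Round 3: Quinn 16, Farid 8, Rosa 10, Vikram 10. Farid eliminated.
Round 4: Quinn 16, Rosa 10, Vikram 18. Rosa eliminated.
Round 5: Quinn 16, Vikram 28. Vikram has a majority (≥23).

Vikram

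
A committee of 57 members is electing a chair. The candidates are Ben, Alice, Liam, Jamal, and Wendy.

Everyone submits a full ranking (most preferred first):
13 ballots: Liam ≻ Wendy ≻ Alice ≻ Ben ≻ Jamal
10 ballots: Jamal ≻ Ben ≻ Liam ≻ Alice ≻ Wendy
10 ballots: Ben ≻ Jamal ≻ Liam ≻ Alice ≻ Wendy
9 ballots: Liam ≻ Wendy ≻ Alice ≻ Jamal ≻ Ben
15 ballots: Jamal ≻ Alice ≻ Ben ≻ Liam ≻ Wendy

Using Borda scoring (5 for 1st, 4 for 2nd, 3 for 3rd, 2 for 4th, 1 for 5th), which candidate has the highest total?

Liam

Ben: 13×2 + 10×4 + 10×5 + 9×1 + 15×3 = 170
Alice: 13×3 + 10×2 + 10×2 + 9×3 + 15×4 = 166
Liam: 13×5 + 10×3 + 10×3 + 9×5 + 15×2 = 200
Jamal: 13×1 + 10×5 + 10×4 + 9×2 + 15×5 = 196
Wendy: 13×4 + 10×1 + 10×1 + 9×4 + 15×1 = 123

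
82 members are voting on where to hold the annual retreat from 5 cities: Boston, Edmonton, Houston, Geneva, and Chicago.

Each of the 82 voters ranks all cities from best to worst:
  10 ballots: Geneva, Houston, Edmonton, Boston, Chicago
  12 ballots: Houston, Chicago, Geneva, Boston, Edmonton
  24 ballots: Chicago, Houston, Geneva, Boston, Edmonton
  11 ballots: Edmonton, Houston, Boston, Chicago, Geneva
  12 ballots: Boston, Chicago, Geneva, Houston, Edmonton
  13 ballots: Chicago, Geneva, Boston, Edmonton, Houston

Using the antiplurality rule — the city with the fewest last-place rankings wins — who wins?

Boston

Last-place votes: Boston 0, Edmonton 48, Houston 13, Geneva 11, Chicago 10.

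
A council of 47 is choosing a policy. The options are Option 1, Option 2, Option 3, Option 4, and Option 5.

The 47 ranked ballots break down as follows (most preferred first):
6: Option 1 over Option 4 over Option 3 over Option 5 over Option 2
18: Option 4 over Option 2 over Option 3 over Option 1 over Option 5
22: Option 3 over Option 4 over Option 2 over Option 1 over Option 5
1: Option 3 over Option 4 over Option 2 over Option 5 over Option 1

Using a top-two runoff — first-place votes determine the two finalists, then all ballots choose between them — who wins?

Round 1 first-place votes: Option 1 6, Option 2 0, Option 3 23, Option 4 18, Option 5 0. Option 3 and Option 4 advance.
Runoff: Option 3 is ranked above Option 4 on 23 ballots, Option 4 above Option 3 on 24.

Option 4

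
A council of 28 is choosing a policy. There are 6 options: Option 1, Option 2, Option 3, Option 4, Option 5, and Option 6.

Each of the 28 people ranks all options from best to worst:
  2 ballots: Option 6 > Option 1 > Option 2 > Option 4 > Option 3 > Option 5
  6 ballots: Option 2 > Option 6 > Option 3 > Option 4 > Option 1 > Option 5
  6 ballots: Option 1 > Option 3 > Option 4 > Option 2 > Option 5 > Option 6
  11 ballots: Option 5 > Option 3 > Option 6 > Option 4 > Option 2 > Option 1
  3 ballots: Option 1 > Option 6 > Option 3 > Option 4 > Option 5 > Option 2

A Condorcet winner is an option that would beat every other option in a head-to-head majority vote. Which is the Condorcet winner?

Option 3

Option 3 vs Option 1: 17–11
Option 3 vs Option 2: 20–8
Option 3 vs Option 4: 26–2
Option 3 vs Option 5: 17–11
Option 3 vs Option 6: 17–11
Option 3 beats every other option.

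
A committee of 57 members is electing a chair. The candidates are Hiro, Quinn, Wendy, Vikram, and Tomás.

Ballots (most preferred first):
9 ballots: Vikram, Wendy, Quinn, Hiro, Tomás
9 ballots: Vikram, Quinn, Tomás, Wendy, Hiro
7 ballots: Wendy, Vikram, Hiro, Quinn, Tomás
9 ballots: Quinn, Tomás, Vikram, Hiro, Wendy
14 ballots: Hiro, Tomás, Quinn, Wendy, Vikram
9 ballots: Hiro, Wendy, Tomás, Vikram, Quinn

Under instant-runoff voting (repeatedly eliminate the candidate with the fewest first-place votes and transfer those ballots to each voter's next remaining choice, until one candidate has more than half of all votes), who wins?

Round 1: Hiro 23, Quinn 9, Wendy 7, Vikram 18, Tomás 0. Tomás eliminated.
Round 2: Hiro 23, Quinn 9, Wendy 7, Vikram 18. Wendy eliminated.
Round 3: Hiro 23, Quinn 9, Vikram 25. Quinn eliminated.
Round 4: Hiro 23, Vikram 34. Vikram has a majority (≥29).

Vikram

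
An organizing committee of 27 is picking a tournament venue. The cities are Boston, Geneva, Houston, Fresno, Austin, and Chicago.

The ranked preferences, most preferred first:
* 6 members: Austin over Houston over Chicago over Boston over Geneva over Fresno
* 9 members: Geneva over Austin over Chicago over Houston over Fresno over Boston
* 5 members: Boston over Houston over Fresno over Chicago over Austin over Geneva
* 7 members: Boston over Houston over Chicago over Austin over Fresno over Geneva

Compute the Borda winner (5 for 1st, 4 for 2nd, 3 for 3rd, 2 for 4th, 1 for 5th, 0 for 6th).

Houston

Boston: 6×2 + 9×0 + 5×5 + 7×5 = 72
Geneva: 6×1 + 9×5 + 5×0 + 7×0 = 51
Houston: 6×4 + 9×2 + 5×4 + 7×4 = 90
Fresno: 6×0 + 9×1 + 5×3 + 7×1 = 31
Austin: 6×5 + 9×4 + 5×1 + 7×2 = 85
Chicago: 6×3 + 9×3 + 5×2 + 7×3 = 76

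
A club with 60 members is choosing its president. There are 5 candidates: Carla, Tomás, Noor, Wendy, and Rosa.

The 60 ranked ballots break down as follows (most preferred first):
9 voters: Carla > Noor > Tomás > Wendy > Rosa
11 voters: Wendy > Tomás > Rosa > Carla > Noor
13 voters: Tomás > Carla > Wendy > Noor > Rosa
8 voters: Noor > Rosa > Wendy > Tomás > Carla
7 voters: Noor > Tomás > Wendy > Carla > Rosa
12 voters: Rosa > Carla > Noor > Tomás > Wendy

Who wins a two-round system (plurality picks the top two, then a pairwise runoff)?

Noor

Round 1 first-place votes: Carla 9, Tomás 13, Noor 15, Wendy 11, Rosa 12. Noor and Tomás advance.
Runoff: Noor is ranked above Tomás on 36 ballots, Tomás above Noor on 24.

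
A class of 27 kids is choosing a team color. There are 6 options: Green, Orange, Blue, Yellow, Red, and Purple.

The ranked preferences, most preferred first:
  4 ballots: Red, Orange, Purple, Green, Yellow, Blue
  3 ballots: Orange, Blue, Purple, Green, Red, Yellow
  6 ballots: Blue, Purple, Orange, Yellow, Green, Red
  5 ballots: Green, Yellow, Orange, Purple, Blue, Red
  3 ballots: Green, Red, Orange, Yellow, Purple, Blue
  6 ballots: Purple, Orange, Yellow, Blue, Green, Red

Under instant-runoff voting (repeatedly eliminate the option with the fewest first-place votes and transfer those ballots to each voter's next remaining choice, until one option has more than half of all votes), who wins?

Purple

Round 1: Green 8, Orange 3, Blue 6, Yellow 0, Red 4, Purple 6. Yellow eliminated.
Round 2: Green 8, Orange 3, Blue 6, Red 4, Purple 6. Orange eliminated.
Round 3: Green 8, Blue 9, Red 4, Purple 6. Red eliminated.
Round 4: Green 8, Blue 9, Purple 10. Green eliminated.
Round 5: Blue 9, Purple 18. Purple has a majority (≥14).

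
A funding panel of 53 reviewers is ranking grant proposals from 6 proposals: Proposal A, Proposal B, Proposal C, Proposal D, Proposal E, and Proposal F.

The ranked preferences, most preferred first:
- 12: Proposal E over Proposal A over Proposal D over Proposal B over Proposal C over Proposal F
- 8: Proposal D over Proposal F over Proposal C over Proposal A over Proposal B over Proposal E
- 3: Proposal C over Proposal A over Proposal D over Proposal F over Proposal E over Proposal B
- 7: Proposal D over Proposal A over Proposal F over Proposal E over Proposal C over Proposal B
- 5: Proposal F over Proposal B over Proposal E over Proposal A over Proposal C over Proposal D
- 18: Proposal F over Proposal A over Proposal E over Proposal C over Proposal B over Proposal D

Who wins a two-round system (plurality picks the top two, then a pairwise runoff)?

Proposal D

Round 1 first-place votes: Proposal A 0, Proposal B 0, Proposal C 3, Proposal D 15, Proposal E 12, Proposal F 23. Proposal F and Proposal D advance.
Runoff: Proposal F is ranked above Proposal D on 23 ballots, Proposal D above Proposal F on 30.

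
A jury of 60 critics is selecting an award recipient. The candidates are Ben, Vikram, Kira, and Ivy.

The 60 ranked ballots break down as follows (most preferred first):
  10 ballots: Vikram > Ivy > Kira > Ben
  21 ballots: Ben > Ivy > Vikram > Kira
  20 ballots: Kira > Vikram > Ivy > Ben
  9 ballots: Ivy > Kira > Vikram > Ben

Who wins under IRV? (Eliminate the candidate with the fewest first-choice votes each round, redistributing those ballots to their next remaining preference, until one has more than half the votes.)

Kira

Round 1: Ben 21, Vikram 10, Kira 20, Ivy 9. Ivy eliminated.
Round 2: Ben 21, Vikram 10, Kira 29. Vikram eliminated.
Round 3: Ben 21, Kira 39. Kira has a majority (≥31).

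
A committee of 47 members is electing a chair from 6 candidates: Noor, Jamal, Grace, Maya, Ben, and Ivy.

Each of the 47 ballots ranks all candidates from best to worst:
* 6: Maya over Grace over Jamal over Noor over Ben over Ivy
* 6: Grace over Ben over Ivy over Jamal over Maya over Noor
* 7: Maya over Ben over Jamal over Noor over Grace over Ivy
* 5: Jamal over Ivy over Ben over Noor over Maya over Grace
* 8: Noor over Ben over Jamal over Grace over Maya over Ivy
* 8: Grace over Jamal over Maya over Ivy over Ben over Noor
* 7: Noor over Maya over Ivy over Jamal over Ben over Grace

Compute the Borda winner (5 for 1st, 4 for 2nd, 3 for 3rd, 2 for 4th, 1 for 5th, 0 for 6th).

Jamal

Noor: 6×2 + 6×0 + 7×2 + 5×2 + 8×5 + 8×0 + 7×5 = 111
Jamal: 6×3 + 6×2 + 7×3 + 5×5 + 8×3 + 8×4 + 7×2 = 146
Grace: 6×4 + 6×5 + 7×1 + 5×0 + 8×2 + 8×5 + 7×0 = 117
Maya: 6×5 + 6×1 + 7×5 + 5×1 + 8×1 + 8×3 + 7×4 = 136
Ben: 6×1 + 6×4 + 7×4 + 5×3 + 8×4 + 8×1 + 7×1 = 120
Ivy: 6×0 + 6×3 + 7×0 + 5×4 + 8×0 + 8×2 + 7×3 = 75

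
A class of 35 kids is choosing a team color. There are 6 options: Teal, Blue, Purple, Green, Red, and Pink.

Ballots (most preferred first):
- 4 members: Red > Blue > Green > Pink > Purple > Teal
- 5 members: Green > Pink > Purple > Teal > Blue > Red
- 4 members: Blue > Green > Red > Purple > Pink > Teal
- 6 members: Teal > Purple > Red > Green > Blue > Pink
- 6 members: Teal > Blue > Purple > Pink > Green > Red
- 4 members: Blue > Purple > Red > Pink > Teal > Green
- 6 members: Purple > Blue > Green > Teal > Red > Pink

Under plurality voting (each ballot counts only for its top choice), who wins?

First-place votes: Teal 12, Blue 8, Purple 6, Green 5, Red 4, Pink 0.

Teal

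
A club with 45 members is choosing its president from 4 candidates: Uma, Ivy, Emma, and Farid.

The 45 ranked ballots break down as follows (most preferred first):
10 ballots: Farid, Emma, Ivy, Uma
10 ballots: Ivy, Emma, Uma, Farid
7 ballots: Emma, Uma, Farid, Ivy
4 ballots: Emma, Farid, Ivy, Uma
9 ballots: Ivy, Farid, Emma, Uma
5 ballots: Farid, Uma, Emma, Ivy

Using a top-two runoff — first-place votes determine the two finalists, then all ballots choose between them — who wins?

Farid

Round 1 first-place votes: Uma 0, Ivy 19, Emma 11, Farid 15. Ivy and Farid advance.
Runoff: Ivy is ranked above Farid on 19 ballots, Farid above Ivy on 26.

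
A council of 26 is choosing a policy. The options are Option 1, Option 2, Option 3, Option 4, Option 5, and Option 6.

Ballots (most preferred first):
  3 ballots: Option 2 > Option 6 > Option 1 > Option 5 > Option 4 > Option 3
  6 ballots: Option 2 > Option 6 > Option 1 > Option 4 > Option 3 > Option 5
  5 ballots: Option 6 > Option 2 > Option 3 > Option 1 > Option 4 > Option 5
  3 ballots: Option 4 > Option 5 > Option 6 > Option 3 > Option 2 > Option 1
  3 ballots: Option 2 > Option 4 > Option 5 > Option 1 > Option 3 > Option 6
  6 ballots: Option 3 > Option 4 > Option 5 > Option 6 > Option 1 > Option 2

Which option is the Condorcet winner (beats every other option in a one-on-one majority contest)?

Option 6

Option 6 vs Option 1: 23–3
Option 6 vs Option 2: 14–12
Option 6 vs Option 3: 17–9
Option 6 vs Option 4: 14–12
Option 6 vs Option 5: 14–12
Option 6 beats every other option.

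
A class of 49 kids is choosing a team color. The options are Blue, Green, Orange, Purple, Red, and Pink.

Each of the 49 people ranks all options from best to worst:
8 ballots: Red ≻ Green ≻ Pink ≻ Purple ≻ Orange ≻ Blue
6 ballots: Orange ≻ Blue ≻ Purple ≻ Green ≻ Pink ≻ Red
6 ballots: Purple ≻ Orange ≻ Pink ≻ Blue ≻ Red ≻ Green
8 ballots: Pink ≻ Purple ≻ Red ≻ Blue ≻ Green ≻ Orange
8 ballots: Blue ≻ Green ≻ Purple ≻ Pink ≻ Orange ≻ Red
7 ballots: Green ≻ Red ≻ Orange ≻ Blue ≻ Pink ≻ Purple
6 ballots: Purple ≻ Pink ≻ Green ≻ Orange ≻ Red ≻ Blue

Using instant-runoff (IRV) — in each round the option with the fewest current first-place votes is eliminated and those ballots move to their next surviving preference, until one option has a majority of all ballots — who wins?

Round 1: Blue 8, Green 7, Orange 6, Purple 12, Red 8, Pink 8. Orange eliminated.
Round 2: Blue 14, Green 7, Purple 12, Red 8, Pink 8. Green eliminated.
Round 3: Blue 14, Purple 12, Red 15, Pink 8. Pink eliminated.
Round 4: Blue 14, Purple 20, Red 15. Blue eliminated.
Round 5: Purple 34, Red 15. Purple has a majority (≥25).

Purple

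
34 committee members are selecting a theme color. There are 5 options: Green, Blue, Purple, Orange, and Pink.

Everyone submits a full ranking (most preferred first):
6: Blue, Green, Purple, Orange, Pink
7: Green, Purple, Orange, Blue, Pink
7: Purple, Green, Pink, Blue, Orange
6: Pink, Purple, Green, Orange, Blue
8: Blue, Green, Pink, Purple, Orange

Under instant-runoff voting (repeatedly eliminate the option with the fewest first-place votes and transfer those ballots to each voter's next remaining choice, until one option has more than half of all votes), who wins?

Purple

Round 1: Green 7, Blue 14, Purple 7, Orange 0, Pink 6. Orange eliminated.
Round 2: Green 7, Blue 14, Purple 7, Pink 6. Pink eliminated.
Round 3: Green 7, Blue 14, Purple 13. Green eliminated.
Round 4: Blue 14, Purple 20. Purple has a majority (≥18).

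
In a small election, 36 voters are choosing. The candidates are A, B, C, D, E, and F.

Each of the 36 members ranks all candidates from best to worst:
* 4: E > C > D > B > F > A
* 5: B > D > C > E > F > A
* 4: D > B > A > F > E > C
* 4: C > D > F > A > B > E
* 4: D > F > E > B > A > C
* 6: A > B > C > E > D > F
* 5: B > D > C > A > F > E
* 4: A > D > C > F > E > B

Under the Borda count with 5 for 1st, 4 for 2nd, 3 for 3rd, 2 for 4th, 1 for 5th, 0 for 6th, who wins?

D

A: 4×0 + 5×0 + 4×3 + 4×2 + 4×1 + 6×5 + 5×2 + 4×5 = 84
B: 4×2 + 5×5 + 4×4 + 4×1 + 4×2 + 6×4 + 5×5 + 4×0 = 110
C: 4×4 + 5×3 + 4×0 + 4×5 + 4×0 + 6×3 + 5×3 + 4×3 = 96
D: 4×3 + 5×4 + 4×5 + 4×4 + 4×5 + 6×1 + 5×4 + 4×4 = 130
E: 4×5 + 5×2 + 4×1 + 4×0 + 4×3 + 6×2 + 5×0 + 4×1 = 62
F: 4×1 + 5×1 + 4×2 + 4×3 + 4×4 + 6×0 + 5×1 + 4×2 = 58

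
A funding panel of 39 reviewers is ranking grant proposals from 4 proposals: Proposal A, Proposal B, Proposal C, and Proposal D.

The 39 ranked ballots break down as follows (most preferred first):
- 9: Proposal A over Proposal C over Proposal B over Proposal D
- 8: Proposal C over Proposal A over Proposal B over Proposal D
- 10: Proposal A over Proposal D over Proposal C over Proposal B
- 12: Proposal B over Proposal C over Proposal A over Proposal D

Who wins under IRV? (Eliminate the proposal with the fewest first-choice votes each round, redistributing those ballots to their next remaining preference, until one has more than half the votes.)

Round 1: Proposal A 19, Proposal B 12, Proposal C 8, Proposal D 0. Proposal D eliminated.
Round 2: Proposal A 19, Proposal B 12, Proposal C 8. Proposal C eliminated.
Round 3: Proposal A 27, Proposal B 12. Proposal A has a majority (≥20).

Proposal A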